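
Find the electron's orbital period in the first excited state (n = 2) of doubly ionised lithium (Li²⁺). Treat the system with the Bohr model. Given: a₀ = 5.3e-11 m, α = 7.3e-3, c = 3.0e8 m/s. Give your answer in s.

1.4e-16 s

r = n²a₀/Z = 2²·5.3e-11/3 = 7.1e-11 m
v = Zαc/n = 3·0.0073·3.0e8/2 = 3.3e6 m/s
T = 2πr/v = 1.4e-16 s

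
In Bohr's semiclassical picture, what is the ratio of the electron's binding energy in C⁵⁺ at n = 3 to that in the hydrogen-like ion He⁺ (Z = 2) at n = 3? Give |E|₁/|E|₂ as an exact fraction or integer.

|E| ∝ Z^2 · n^-2
|E|₁/|E|₂ = (6/2)^2 · (3/3)^-2 = 9

9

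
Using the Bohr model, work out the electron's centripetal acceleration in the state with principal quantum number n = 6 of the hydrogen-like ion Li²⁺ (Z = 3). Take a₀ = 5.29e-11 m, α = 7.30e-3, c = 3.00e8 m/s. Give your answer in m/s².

1.89e21 m/s²

r = n²a₀/Z = 6.35e-10 m, v = Zαc/n = 1.09e6 m/s
a = v²/r = (1.09e6)² / 6.35e-10 = 1.89e21 m/s²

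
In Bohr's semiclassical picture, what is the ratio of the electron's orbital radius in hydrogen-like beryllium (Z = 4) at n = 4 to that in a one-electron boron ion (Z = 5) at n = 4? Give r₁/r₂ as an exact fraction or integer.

r ∝ Z^-1 · n^2
r₁/r₂ = (4/5)^-1 · (4/4)^2 = 5/4

5/4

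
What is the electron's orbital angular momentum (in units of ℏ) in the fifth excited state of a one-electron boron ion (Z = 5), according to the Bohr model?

L_n = nℏ, so L/ℏ = n = 6.

6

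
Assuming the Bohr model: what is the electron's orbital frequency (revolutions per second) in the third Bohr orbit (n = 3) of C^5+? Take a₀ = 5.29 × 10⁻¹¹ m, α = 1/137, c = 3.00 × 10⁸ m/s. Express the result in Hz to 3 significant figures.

r = n²a₀/Z = 7.94 × 10⁻¹¹ m, v = Zαc/n = 4.38 × 10⁶ m/s
f = v/(2πr) = 8.78 × 10¹⁵ Hz

8.78 × 10¹⁵ Hz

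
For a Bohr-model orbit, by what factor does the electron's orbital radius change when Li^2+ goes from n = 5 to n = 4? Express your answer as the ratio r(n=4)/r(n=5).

16/25

r ∝ Z^-1 · n^2; with Z fixed, r ∝ n^2.
r(n=4)/r(n=5) = (4/5)^2 = 16/25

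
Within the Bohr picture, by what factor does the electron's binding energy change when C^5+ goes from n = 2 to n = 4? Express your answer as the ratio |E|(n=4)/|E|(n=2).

|E| ∝ Z^2 · n^-2; with Z fixed, |E| ∝ n^-2.
|E|(n=4)/|E|(n=2) = (4/2)^-2 = 1/4

1/4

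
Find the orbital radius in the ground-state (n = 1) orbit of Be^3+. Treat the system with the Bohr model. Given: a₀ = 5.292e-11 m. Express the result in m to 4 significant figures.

1.323e-11 m

r_n = n²a₀/Z = 1² × 5.292e-11 / 4
    = 1 × 5.292e-11 / 4 = 1.323e-11 m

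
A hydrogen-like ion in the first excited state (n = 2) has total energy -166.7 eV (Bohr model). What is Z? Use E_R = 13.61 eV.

7

E_n = −E_R Z²/n² ⇒ Z² = −E_n n²/E_R = 166.7 × 2² / 13.61 ≈ 48.99
Z = 7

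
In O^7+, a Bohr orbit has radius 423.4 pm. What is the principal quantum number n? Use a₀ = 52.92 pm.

8

r_n = n²a₀/Z ⇒ n² = rZ/a₀ = 423.4 × 8 / 52.92 ≈ 64.01
n = 8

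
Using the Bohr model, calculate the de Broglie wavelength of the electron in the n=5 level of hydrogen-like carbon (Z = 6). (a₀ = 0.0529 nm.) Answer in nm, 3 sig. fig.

The Bohr quantisation condition is nλ = 2πr_n.
r_n = n²a₀/Z = 0.220 nm
λ = 2πr_n/n = 2π·0.220/5 = 0.277 nm

0.277 nm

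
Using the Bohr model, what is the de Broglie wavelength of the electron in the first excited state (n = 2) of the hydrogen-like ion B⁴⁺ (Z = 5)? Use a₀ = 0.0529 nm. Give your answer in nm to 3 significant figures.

0.133 nm

The Bohr quantisation condition is nλ = 2πr_n.
r_n = n²a₀/Z = 0.0423 nm
λ = 2πr_n/n = 2π·0.0423/2 = 0.133 nm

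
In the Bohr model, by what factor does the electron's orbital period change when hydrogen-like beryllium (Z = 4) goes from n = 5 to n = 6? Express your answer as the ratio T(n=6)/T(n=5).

216/125

T ∝ Z^-2 · n^3; with Z fixed, T ∝ n^3.
T(n=6)/T(n=5) = (6/5)^3 = 216/125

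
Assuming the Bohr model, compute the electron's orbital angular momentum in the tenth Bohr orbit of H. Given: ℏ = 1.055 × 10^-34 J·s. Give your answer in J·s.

1.055 × 10^-33 J·s

L_n = nℏ = 10 × 1.055 × 10^-34 = 1.055 × 10^-33 J·s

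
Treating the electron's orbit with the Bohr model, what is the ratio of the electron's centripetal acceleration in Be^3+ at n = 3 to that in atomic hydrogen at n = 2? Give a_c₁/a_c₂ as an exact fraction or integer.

1024/81

a_c ∝ Z^3 · n^-4
a_c₁/a_c₂ = (4/1)^3 · (3/2)^-4 = 1024/81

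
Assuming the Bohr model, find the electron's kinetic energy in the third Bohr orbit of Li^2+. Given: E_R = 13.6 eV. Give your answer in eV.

13.6 eV

For a Coulomb orbit the virial theorem gives K = −E_n.
E_n = −E_R·Z²/n², so K = E_R·Z²/n² = 13.6 × 3²/3² = 13.6 eV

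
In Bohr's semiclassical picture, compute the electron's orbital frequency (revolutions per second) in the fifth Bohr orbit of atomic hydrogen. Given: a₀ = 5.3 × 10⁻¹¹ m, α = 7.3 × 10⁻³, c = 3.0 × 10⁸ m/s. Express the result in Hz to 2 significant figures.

r = n²a₀/Z = 1.3 × 10⁻⁹ m, v = Zαc/n = 4.4 × 10⁵ m/s
f = v/(2πr) = 5.3 × 10¹³ Hz

5.3 × 10¹³ Hz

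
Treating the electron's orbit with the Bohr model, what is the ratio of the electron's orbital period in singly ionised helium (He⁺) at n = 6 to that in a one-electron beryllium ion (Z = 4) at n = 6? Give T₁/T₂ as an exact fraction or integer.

4

T ∝ Z^-2 · n^3
T₁/T₂ = (2/4)^-2 · (6/6)^3 = 4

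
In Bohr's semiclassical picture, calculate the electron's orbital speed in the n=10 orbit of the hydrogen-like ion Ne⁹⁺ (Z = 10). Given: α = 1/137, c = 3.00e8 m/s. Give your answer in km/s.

v_n = Zαc/n = 10 × 0.00730 × 3.00e8 / 10
    = 2190 km/s

2190 km/s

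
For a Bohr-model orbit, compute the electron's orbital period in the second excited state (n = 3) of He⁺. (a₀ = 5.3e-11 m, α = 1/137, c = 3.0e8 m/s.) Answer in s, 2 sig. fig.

1.0e-15 s

r = n²a₀/Z = 3²·5.3e-11/2 = 2.4e-10 m
v = Zαc/n = 2·0.0073·3.0e8/3 = 1.5e6 m/s
T = 2πr/v = 1.0e-15 s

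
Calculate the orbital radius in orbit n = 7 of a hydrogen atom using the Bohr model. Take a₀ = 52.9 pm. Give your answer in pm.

2590 pm

r_n = n²a₀/Z = 7² × 52.9 / 1
    = 49 × 52.9 / 1 = 2590 pm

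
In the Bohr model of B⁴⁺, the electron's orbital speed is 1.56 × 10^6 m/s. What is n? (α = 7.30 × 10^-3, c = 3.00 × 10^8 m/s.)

v_n = Zαc/n ⇒ n = Zαc/v = 5 × 0.00730 × 3.00 × 10^8 / 1.56 × 10^6 ≈ 7.02
n = 7

7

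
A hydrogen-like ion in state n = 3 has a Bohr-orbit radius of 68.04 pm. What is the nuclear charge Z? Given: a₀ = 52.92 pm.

r_n = n²a₀/Z ⇒ Z = n²a₀/r = 3² × 52.92 / 68.04 ≈ 7.00
Z = 7

7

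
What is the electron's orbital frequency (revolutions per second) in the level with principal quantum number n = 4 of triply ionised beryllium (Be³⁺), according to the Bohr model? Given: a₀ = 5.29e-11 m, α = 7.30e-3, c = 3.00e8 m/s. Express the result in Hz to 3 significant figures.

r = n²a₀/Z = 2.12e-10 m, v = Zαc/n = 2.19e6 m/s
f = v/(2πr) = 1.65e15 Hz

1.65e15 Hz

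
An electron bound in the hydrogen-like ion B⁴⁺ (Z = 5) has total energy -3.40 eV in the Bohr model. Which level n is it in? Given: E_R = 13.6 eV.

10

E_n = −E_R Z²/n² ⇒ n² = E_R Z²/(−E_n) = 13.6 × 5² / 3.40 ≈ 100.00
n = 10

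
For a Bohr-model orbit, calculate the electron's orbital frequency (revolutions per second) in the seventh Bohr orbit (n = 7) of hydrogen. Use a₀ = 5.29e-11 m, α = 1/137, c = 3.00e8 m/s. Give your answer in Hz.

r = n²a₀/Z = 2.59e-9 m, v = Zαc/n = 3.13e5 m/s
f = v/(2πr) = 1.92e13 Hz

1.92e13 Hz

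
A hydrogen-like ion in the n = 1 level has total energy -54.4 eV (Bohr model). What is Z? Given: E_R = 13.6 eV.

2

E_n = −E_R Z²/n² ⇒ Z² = −E_n n²/E_R = 54.4 × 1² / 13.6 ≈ 4.00
Z = 2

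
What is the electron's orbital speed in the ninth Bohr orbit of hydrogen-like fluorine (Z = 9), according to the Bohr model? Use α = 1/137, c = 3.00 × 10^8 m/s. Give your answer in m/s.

v_n = Zαc/n = 9 × 0.00730 × 3.00 × 10^8 / 9
    = 2.19 × 10^6 m/s

2.19 × 10^6 m/s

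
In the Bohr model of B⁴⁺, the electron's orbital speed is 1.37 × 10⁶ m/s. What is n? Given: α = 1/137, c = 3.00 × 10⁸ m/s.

8

v_n = Zαc/n ⇒ n = Zαc/v = 5 × 0.00730 × 3.00 × 10⁸ / 1.37 × 10⁶ ≈ 7.99
n = 8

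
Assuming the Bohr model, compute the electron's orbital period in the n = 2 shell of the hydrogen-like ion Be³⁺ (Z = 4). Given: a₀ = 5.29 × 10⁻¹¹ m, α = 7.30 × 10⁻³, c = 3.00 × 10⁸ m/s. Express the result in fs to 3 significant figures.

0.0759 fs

r = n²a₀/Z = 2²·5.29 × 10⁻¹¹/4 = 5.29 × 10⁻¹¹ m
v = Zαc/n = 4·0.00730·3.00 × 10⁸/2 = 4.38 × 10⁶ m/s
T = 2πr/v = 7.59 × 10⁻¹⁷ s = 0.0759 fs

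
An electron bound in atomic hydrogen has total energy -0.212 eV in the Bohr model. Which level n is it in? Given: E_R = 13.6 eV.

8

E_n = −E_R Z²/n² ⇒ n² = E_R Z²/(−E_n) = 13.6 × 1² / 0.212 ≈ 64.15
n = 8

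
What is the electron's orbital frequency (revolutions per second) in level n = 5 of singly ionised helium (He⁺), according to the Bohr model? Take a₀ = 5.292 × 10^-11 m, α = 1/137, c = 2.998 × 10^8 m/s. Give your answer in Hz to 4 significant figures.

r = n²a₀/Z = 6.615 × 10^-10 m, v = Zαc/n = 8.753 × 10^5 m/s
f = v/(2πr) = 2.106 × 10^14 Hz

2.106 × 10^14 Hz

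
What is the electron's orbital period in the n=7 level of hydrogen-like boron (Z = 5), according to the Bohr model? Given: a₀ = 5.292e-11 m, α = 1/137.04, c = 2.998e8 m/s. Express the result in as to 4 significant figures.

2085 as

r = n²a₀/Z = 7²·5.292e-11/5 = 5.186e-10 m
v = Zαc/n = 5·0.007297·2.998e8/7 = 1.563e6 m/s
T = 2πr/v = 2.085e-15 s = 2085 as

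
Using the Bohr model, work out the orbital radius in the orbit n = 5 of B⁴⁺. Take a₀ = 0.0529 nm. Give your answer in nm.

0.265 nm

r_n = n²a₀/Z = 5² × 0.0529 / 5
    = 25 × 0.0529 / 5 = 0.265 nm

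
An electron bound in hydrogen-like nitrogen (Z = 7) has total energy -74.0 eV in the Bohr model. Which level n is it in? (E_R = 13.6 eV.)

3

E_n = −E_R Z²/n² ⇒ n² = E_R Z²/(−E_n) = 13.6 × 7² / 74.0 ≈ 9.01
n = 3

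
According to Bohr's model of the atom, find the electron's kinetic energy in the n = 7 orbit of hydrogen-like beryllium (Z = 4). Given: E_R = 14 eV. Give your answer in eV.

For a Coulomb orbit the virial theorem gives K = −E_n.
E_n = −E_R·Z²/n², so K = E_R·Z²/n² = 14 × 4²/7² = 4.6 eV

4.6 eV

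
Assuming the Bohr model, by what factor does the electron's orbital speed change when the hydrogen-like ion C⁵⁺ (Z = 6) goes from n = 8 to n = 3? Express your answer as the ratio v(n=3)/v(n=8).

v ∝ Z^1 · n^-1; with Z fixed, v ∝ n^-1.
v(n=3)/v(n=8) = (3/8)^-1 = 8/3

8/3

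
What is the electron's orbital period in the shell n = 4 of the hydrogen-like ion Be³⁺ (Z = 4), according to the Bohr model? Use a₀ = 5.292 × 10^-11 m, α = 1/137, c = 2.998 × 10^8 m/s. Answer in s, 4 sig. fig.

6.078 × 10^-16 s

r = n²a₀/Z = 4²·5.292 × 10^-11/4 = 2.117 × 10^-10 m
v = Zαc/n = 4·0.007299·2.998 × 10^8/4 = 2.188 × 10^6 m/s
T = 2πr/v = 6.078 × 10^-16 s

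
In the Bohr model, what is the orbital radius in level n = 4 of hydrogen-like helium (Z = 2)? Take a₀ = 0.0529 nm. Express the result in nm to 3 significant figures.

r_n = n²a₀/Z = 4² × 0.0529 / 2
    = 16 × 0.0529 / 2 = 0.423 nm

0.423 nm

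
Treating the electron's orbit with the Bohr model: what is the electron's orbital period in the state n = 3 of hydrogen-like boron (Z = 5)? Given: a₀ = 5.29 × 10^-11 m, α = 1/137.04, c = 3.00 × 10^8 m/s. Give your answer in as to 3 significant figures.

r = n²a₀/Z = 3²·5.29 × 10^-11/5 = 9.52 × 10^-11 m
v = Zαc/n = 5·0.00730·3.00 × 10^8/3 = 3.65 × 10^6 m/s
T = 2πr/v = 1.64 × 10^-16 s = 164 as

164 as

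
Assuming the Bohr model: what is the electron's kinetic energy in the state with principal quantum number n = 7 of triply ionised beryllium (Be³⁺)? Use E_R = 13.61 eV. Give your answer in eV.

4.444 eV

For a Coulomb orbit the virial theorem gives K = −E_n.
E_n = −E_R·Z²/n², so K = E_R·Z²/n² = 13.61 × 4²/7² = 4.444 eV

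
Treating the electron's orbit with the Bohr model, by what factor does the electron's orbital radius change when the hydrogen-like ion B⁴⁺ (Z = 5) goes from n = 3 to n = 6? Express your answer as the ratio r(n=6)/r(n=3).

r ∝ Z^-1 · n^2; with Z fixed, r ∝ n^2.
r(n=6)/r(n=3) = (6/3)^2 = 4

4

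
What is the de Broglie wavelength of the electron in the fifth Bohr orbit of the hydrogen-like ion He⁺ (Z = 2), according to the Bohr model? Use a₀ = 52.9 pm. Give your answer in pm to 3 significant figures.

831 pm

The Bohr quantisation condition is nλ = 2πr_n.
r_n = n²a₀/Z = 661 pm
λ = 2πr_n/n = 2π·661/5 = 831 pm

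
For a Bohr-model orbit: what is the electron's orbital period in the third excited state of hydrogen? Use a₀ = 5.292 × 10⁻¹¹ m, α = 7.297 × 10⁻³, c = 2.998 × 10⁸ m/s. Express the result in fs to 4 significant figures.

9.728 fs

r = n²a₀/Z = 4²·5.292 × 10⁻¹¹/1 = 8.467 × 10⁻¹⁰ m
v = Zαc/n = 1·0.007297·2.998 × 10⁸/4 = 5.469 × 10⁵ m/s
T = 2πr/v = 9.728 × 10⁻¹⁵ s = 9.728 fs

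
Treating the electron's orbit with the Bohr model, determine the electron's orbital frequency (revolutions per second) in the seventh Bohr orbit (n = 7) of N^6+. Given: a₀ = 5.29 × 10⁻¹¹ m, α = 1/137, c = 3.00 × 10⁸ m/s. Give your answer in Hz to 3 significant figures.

r = n²a₀/Z = 3.70 × 10⁻¹⁰ m, v = Zαc/n = 2.19 × 10⁶ m/s
f = v/(2πr) = 9.41 × 10¹⁴ Hz

9.41 × 10¹⁴ Hz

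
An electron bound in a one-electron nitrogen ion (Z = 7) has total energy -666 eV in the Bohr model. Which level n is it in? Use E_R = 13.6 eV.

1

E_n = −E_R Z²/n² ⇒ n² = E_R Z²/(−E_n) = 13.6 × 7² / 666 ≈ 1.00
n = 1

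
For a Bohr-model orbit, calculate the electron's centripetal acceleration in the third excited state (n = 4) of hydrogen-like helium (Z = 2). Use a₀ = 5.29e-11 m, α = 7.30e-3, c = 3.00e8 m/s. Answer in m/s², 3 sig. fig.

r = n²a₀/Z = 4.23e-10 m, v = Zαc/n = 1.09e6 m/s
a = v²/r = (1.09e6)² / 4.23e-10 = 2.83e21 m/s²

2.83e21 m/s²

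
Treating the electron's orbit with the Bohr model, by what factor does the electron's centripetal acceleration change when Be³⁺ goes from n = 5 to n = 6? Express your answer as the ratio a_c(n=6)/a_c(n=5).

625/1296

a_c ∝ Z^3 · n^-4; with Z fixed, a_c ∝ n^-4.
a_c(n=6)/a_c(n=5) = (6/5)^-4 = 625/1296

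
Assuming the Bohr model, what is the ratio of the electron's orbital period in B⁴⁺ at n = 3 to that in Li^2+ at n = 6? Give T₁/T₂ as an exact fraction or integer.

9/200

T ∝ Z^-2 · n^3
T₁/T₂ = (5/3)^-2 · (3/6)^3 = 9/200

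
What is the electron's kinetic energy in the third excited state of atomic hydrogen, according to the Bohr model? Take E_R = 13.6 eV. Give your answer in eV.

0.850 eV

For a Coulomb orbit the virial theorem gives K = −E_n.
E_n = −E_R·Z²/n², so K = E_R·Z²/n² = 13.6 × 1²/4² = 0.850 eV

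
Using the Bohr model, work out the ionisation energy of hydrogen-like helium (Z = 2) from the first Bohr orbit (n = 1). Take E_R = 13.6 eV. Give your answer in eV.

E_n = −E_R·Z²/n² = −13.6 × 2²/1² eV = -54.4 eV
Ionisation energy = −E_n = 54.4 eV

54.4 eV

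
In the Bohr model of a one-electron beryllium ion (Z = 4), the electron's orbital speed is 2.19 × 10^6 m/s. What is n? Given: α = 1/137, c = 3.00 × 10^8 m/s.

4

v_n = Zαc/n ⇒ n = Zαc/v = 4 × 0.00730 × 3.00 × 10^8 / 2.19 × 10^6 ≈ 4.00
n = 4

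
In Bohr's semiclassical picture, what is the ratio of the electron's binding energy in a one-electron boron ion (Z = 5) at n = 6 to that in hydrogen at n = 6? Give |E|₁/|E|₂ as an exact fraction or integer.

25

|E| ∝ Z^2 · n^-2
|E|₁/|E|₂ = (5/1)^2 · (6/6)^-2 = 25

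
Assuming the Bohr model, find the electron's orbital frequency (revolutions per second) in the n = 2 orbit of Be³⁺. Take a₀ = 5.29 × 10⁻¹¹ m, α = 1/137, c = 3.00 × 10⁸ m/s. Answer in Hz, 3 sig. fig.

r = n²a₀/Z = 5.29 × 10⁻¹¹ m, v = Zαc/n = 4.38 × 10⁶ m/s
f = v/(2πr) = 1.32 × 10¹⁶ Hz

1.32 × 10¹⁶ Hz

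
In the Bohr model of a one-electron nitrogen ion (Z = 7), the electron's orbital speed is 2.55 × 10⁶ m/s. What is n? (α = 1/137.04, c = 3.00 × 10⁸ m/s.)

6

v_n = Zαc/n ⇒ n = Zαc/v = 7 × 0.00730 × 3.00 × 10⁸ / 2.55 × 10⁶ ≈ 6.01
n = 6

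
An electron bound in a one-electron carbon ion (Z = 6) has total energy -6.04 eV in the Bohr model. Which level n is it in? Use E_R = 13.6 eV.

E_n = −E_R Z²/n² ⇒ n² = E_R Z²/(−E_n) = 13.6 × 6² / 6.04 ≈ 81.06
n = 9

9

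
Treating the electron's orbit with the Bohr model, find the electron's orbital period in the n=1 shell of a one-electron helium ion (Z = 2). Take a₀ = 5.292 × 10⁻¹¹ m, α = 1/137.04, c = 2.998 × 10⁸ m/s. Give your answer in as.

38.00 as

r = n²a₀/Z = 1²·5.292 × 10⁻¹¹/2 = 2.646 × 10⁻¹¹ m
v = Zαc/n = 2·0.007297·2.998 × 10⁸/1 = 4.375 × 10⁶ m/s
T = 2πr/v = 3.800 × 10⁻¹⁷ s = 38.00 as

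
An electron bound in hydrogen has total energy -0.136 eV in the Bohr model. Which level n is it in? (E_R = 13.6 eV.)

E_n = −E_R Z²/n² ⇒ n² = E_R Z²/(−E_n) = 13.6 × 1² / 0.136 ≈ 100.00
n = 10

10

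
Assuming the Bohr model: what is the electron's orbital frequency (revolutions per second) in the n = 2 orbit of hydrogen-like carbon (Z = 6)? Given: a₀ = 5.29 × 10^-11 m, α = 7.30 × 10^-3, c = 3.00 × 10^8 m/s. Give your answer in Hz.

r = n²a₀/Z = 3.53 × 10^-11 m, v = Zαc/n = 6.57 × 10^6 m/s
f = v/(2πr) = 2.96 × 10^16 Hz

2.96 × 10^16 Hz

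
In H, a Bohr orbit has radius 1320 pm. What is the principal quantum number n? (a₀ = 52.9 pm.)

5

r_n = n²a₀/Z ⇒ n² = rZ/a₀ = 1320 × 1 / 52.9 ≈ 24.95
n = 5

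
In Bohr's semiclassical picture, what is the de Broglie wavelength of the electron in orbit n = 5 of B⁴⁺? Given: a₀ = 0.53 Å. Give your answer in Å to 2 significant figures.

3.3 Å

The Bohr quantisation condition is nλ = 2πr_n.
r_n = n²a₀/Z = 2.6 Å
λ = 2πr_n/n = 2π·2.6/5 = 3.3 Å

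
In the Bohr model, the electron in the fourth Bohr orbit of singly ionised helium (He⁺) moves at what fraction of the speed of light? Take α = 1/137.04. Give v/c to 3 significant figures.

v_n = Zαc/n, so v/c = Zα/n = 2 × 0.00730 / 4 = 0.00365

0.00365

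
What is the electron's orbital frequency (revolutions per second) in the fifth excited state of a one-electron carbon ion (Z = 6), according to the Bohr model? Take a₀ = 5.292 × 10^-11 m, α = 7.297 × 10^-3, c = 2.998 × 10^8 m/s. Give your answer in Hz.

1.097 × 10^15 Hz

r = n²a₀/Z = 3.175 × 10^-10 m, v = Zαc/n = 2.188 × 10^6 m/s
f = v/(2πr) = 1.097 × 10^15 Hz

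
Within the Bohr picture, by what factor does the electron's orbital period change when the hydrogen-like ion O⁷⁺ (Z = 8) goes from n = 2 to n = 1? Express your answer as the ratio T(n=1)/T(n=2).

T ∝ Z^-2 · n^3; with Z fixed, T ∝ n^3.
T(n=1)/T(n=2) = (1/2)^3 = 1/8

1/8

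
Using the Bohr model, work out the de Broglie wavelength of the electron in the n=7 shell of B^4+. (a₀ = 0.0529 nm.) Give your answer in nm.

0.465 nm

The Bohr quantisation condition is nλ = 2πr_n.
r_n = n²a₀/Z = 0.518 nm
λ = 2πr_n/n = 2π·0.518/7 = 0.465 nm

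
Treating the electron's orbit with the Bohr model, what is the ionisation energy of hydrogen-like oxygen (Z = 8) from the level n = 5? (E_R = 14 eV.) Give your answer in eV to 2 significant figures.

E_n = −E_R·Z²/n² = −14 × 8²/5² eV = -36 eV
Ionisation energy = −E_n = 36 eV

36 eV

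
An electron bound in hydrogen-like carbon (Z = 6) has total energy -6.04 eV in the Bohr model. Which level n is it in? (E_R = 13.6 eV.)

E_n = −E_R Z²/n² ⇒ n² = E_R Z²/(−E_n) = 13.6 × 6² / 6.04 ≈ 81.06
n = 9

9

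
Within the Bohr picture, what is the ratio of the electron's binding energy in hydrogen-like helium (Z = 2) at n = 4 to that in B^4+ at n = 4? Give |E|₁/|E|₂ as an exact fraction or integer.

|E| ∝ Z^2 · n^-2
|E|₁/|E|₂ = (2/5)^2 · (4/4)^-2 = 4/25

4/25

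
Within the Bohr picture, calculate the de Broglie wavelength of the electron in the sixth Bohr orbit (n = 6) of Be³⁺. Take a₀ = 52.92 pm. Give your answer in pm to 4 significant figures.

498.8 pm

The Bohr quantisation condition is nλ = 2πr_n.
r_n = n²a₀/Z = 476.3 pm
λ = 2πr_n/n = 2π·476.3/6 = 498.8 pm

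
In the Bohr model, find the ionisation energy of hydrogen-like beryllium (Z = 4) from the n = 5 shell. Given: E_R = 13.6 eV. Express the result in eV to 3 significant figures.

E_n = −E_R·Z²/n² = −13.6 × 4²/5² eV = -8.70 eV
Ionisation energy = −E_n = 8.70 eV

8.70 eV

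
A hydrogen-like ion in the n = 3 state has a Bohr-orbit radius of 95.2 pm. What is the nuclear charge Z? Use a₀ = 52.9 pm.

5

r_n = n²a₀/Z ⇒ Z = n²a₀/r = 3² × 52.9 / 95.2 ≈ 5.00
Z = 5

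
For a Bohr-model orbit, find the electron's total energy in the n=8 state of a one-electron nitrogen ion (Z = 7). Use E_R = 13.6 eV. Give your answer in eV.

-10.4 eV

E_n = −E_R·Z²/n² = −13.6 × 7²/8² = -10.4 eV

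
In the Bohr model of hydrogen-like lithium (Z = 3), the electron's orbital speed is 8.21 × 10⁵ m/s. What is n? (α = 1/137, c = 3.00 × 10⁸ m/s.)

v_n = Zαc/n ⇒ n = Zαc/v = 3 × 0.00730 × 3.00 × 10⁸ / 8.21 × 10⁵ ≈ 8.00
n = 8

8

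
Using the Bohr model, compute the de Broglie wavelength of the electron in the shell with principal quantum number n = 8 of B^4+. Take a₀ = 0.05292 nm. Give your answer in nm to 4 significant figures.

The Bohr quantisation condition is nλ = 2πr_n.
r_n = n²a₀/Z = 0.6774 nm
λ = 2πr_n/n = 2π·0.6774/8 = 0.5320 nm

0.5320 nm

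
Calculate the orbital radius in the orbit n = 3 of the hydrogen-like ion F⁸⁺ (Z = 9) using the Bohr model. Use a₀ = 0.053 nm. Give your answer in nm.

0.053 nm

r_n = n²a₀/Z = 3² × 0.053 / 9
    = 9 × 0.053 / 9 = 0.053 nm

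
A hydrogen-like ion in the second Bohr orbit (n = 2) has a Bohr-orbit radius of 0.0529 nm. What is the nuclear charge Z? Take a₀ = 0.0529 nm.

r_n = n²a₀/Z ⇒ Z = n²a₀/r = 2² × 0.0529 / 0.0529 ≈ 4.00
Z = 4

4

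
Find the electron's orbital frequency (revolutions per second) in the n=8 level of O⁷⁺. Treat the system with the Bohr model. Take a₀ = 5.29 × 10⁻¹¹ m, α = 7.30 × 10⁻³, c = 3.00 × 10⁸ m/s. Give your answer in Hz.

r = n²a₀/Z = 4.23 × 10⁻¹⁰ m, v = Zαc/n = 2.19 × 10⁶ m/s
f = v/(2πr) = 8.24 × 10¹⁴ Hz

8.24 × 10¹⁴ Hz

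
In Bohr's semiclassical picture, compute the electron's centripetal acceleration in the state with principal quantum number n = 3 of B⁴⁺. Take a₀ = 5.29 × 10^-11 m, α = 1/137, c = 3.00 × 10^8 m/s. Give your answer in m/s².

1.40 × 10^23 m/s²

r = n²a₀/Z = 9.52 × 10^-11 m, v = Zαc/n = 3.65 × 10^6 m/s
a = v²/r = (3.65 × 10^6)² / 9.52 × 10^-11 = 1.40 × 10^23 m/s²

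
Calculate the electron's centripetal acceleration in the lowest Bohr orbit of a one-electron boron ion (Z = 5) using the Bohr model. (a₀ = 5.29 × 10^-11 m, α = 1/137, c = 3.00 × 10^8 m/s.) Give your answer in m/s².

r = n²a₀/Z = 1.06 × 10^-11 m, v = Zαc/n = 1.09 × 10^7 m/s
a = v²/r = (1.09 × 10^7)² / 1.06 × 10^-11 = 1.13 × 10^25 m/s²

1.13 × 10^25 m/s²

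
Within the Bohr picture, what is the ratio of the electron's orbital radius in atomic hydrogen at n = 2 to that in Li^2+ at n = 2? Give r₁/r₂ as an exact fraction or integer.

3

r ∝ Z^-1 · n^2
r₁/r₂ = (1/3)^-1 · (2/2)^2 = 3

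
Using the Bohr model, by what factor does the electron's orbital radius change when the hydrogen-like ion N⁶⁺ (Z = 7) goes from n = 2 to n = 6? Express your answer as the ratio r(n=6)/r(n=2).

r ∝ Z^-1 · n^2; with Z fixed, r ∝ n^2.
r(n=6)/r(n=2) = (6/2)^2 = 9

9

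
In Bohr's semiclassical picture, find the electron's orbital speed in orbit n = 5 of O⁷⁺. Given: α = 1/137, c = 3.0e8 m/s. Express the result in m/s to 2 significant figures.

v_n = Zαc/n = 8 × 0.0073 × 3.0e8 / 5
    = 3.5e6 m/s

3.5e6 m/s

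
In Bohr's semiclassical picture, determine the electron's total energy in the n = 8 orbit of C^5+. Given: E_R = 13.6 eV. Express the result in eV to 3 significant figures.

-7.65 eV

E_n = −E_R·Z²/n² = −13.6 × 6²/8² = -7.65 eV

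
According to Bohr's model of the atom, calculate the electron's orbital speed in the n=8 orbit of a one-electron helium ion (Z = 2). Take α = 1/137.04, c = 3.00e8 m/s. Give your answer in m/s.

v_n = Zαc/n = 2 × 0.00730 × 3.00e8 / 8
    = 5.47e5 m/s

5.47e5 m/s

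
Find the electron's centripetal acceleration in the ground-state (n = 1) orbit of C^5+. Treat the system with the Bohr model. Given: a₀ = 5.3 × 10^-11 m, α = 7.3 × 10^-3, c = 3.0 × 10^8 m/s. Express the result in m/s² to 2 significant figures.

r = n²a₀/Z = 8.8 × 10^-12 m, v = Zαc/n = 1.3 × 10^7 m/s
a = v²/r = (1.3 × 10^7)² / 8.8 × 10^-12 = 2.0 × 10^25 m/s²

2.0 × 10^25 m/s²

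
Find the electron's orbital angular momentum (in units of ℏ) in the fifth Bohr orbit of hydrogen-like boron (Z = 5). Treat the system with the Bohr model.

5

L_n = nℏ, so L/ℏ = n = 5.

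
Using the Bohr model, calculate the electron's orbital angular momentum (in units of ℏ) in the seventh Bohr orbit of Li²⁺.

7

L_n = nℏ, so L/ℏ = n = 7.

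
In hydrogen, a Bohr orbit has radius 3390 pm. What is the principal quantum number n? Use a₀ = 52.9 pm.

8

r_n = n²a₀/Z ⇒ n² = rZ/a₀ = 3390 × 1 / 52.9 ≈ 64.08
n = 8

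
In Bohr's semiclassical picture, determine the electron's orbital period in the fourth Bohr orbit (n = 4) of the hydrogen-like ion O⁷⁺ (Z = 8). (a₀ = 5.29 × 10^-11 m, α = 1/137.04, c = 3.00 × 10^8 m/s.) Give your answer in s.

r = n²a₀/Z = 4²·5.29 × 10^-11/8 = 1.06 × 10^-10 m
v = Zαc/n = 8·0.00730·3.00 × 10^8/4 = 4.38 × 10^6 m/s
T = 2πr/v = 1.52 × 10^-16 s

1.52 × 10^-16 s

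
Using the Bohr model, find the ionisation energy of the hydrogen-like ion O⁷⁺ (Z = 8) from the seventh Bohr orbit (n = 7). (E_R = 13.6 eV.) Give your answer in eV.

17.8 eV

E_n = −E_R·Z²/n² = −13.6 × 8²/7² eV = -17.8 eV
Ionisation energy = −E_n = 17.8 eV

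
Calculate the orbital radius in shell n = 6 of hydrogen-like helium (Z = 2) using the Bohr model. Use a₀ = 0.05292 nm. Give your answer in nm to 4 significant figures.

0.9526 nm

r_n = n²a₀/Z = 6² × 0.05292 / 2
    = 36 × 0.05292 / 2 = 0.9526 nm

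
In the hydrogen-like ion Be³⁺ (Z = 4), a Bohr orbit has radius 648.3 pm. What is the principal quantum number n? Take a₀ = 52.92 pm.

r_n = n²a₀/Z ⇒ n² = rZ/a₀ = 648.3 × 4 / 52.92 ≈ 49.00
n = 7

7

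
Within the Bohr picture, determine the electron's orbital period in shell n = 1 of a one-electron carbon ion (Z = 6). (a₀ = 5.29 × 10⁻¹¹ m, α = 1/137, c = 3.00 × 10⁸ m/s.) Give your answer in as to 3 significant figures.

r = n²a₀/Z = 1²·5.29 × 10⁻¹¹/6 = 8.82 × 10⁻¹² m
v = Zαc/n = 6·0.00730·3.00 × 10⁸/1 = 1.31 × 10⁷ m/s
T = 2πr/v = 4.22 × 10⁻¹⁸ s = 4.22 as

4.22 as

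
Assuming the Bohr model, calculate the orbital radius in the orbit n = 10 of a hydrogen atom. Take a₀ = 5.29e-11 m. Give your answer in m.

5.29e-9 m

r_n = n²a₀/Z = 10² × 5.29e-11 / 1
    = 100 × 5.29e-11 / 1 = 5.29e-9 m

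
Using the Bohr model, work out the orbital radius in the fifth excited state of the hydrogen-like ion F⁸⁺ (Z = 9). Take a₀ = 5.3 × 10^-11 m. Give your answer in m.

2.1 × 10^-10 m

r_n = n²a₀/Z = 6² × 5.3 × 10^-11 / 9
    = 36 × 5.3 × 10^-11 / 9 = 2.1 × 10^-10 m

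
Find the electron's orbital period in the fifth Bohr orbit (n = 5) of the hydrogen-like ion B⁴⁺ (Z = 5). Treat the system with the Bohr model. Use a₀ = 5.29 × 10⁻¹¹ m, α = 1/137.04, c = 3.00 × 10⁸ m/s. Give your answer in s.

r = n²a₀/Z = 5²·5.29 × 10⁻¹¹/5 = 2.64 × 10⁻¹⁰ m
v = Zαc/n = 5·0.00730·3.00 × 10⁸/5 = 2.19 × 10⁶ m/s
T = 2πr/v = 7.59 × 10⁻¹⁶ s

7.59 × 10⁻¹⁶ s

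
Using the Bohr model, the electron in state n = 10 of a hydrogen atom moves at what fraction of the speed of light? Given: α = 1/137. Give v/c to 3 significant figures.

v_n = Zαc/n, so v/c = Zα/n = 1 × 0.00730 / 10 = 0.000730

0.000730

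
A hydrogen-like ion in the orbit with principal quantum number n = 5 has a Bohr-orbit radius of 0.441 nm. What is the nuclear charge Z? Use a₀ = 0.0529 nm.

r_n = n²a₀/Z ⇒ Z = n²a₀/r = 5² × 0.0529 / 0.441 ≈ 3.00
Z = 3

3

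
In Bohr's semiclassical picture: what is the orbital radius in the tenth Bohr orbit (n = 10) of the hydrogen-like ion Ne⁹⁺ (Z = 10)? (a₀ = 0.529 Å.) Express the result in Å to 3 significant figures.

5.29 Å

r_n = n²a₀/Z = 10² × 0.529 / 10
    = 100 × 0.529 / 10 = 5.29 Å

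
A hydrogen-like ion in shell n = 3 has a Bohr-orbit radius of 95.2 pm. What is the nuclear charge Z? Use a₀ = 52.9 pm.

r_n = n²a₀/Z ⇒ Z = n²a₀/r = 3² × 52.9 / 95.2 ≈ 5.00
Z = 5

5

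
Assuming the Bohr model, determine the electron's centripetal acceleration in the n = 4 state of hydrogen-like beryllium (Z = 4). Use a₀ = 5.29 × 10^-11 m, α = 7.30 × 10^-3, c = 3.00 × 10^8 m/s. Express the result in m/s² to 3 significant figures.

r = n²a₀/Z = 2.12 × 10^-10 m, v = Zαc/n = 2.19 × 10^6 m/s
a = v²/r = (2.19 × 10^6)² / 2.12 × 10^-10 = 2.27 × 10^22 m/s²

2.27 × 10^22 m/s²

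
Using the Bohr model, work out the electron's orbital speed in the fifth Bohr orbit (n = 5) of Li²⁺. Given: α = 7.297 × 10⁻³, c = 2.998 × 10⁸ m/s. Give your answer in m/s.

1.313 × 10⁶ m/s

v_n = Zαc/n = 3 × 0.007297 × 2.998 × 10⁸ / 5
    = 1.313 × 10⁶ m/s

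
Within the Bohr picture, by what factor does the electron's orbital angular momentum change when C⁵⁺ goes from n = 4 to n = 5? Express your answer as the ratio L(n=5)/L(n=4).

5/4

L = nℏ depends only on n, so L ∝ n.
L(n=5)/L(n=4) = (5/4)^1 = 5/4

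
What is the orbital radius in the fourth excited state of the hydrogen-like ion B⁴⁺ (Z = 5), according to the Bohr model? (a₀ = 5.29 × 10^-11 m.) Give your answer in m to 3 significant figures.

2.64 × 10^-10 m

r_n = n²a₀/Z = 5² × 5.29 × 10^-11 / 5
    = 25 × 5.29 × 10^-11 / 5 = 2.64 × 10^-10 m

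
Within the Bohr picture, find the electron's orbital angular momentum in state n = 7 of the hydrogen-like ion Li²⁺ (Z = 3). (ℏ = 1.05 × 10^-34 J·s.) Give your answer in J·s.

L_n = nℏ = 7 × 1.05 × 10^-34 = 7.35 × 10^-34 J·s

7.35 × 10^-34 J·s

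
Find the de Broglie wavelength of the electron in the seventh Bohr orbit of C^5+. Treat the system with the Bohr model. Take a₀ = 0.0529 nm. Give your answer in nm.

0.388 nm

The Bohr quantisation condition is nλ = 2πr_n.
r_n = n²a₀/Z = 0.432 nm
λ = 2πr_n/n = 2π·0.432/7 = 0.388 nm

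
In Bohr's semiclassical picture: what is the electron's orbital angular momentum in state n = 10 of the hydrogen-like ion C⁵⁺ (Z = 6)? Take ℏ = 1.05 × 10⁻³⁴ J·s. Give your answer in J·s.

1.05 × 10⁻³³ J·s

L_n = nℏ = 10 × 1.05 × 10⁻³⁴ = 1.05 × 10⁻³³ J·s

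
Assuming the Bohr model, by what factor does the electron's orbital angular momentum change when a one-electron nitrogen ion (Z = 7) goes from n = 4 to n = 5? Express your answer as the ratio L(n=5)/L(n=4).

L = nℏ depends only on n, so L ∝ n.
L(n=5)/L(n=4) = (5/4)^1 = 5/4

5/4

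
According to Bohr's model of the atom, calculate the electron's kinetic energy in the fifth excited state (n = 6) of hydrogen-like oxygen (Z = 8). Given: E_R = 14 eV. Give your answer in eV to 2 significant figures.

For a Coulomb orbit the virial theorem gives K = −E_n.
E_n = −E_R·Z²/n², so K = E_R·Z²/n² = 14 × 8²/6² = 25 eV

25 eV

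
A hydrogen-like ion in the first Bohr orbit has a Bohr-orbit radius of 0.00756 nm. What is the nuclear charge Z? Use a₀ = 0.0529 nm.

r_n = n²a₀/Z ⇒ Z = n²a₀/r = 1² × 0.0529 / 0.00756 ≈ 7.00
Z = 7

7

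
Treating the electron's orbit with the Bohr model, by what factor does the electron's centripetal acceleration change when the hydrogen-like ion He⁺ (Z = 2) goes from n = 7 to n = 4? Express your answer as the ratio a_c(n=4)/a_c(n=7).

2401/256

a_c ∝ Z^3 · n^-4; with Z fixed, a_c ∝ n^-4.
a_c(n=4)/a_c(n=7) = (4/7)^-4 = 2401/256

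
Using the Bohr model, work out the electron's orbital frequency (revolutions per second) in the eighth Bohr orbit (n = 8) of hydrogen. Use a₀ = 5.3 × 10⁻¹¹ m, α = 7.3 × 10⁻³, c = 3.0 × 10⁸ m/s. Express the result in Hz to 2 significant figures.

r = n²a₀/Z = 3.4 × 10⁻⁹ m, v = Zαc/n = 2.7 × 10⁵ m/s
f = v/(2πr) = 1.3 × 10¹³ Hz

1.3 × 10¹³ Hz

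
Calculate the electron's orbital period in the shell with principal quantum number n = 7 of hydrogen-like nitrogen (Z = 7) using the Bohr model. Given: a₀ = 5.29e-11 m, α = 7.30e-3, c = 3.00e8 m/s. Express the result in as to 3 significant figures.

r = n²a₀/Z = 7²·5.29e-11/7 = 3.70e-10 m
v = Zαc/n = 7·0.00730·3.00e8/7 = 2.19e6 m/s
T = 2πr/v = 1.06e-15 s = 1060 as

1060 as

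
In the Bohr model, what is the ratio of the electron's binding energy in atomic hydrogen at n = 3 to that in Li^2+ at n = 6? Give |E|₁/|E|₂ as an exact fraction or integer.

4/9

|E| ∝ Z^2 · n^-2
|E|₁/|E|₂ = (1/3)^2 · (3/6)^-2 = 4/9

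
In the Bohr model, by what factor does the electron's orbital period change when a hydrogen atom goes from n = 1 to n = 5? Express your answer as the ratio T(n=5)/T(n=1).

125

T ∝ Z^-2 · n^3; with Z fixed, T ∝ n^3.
T(n=5)/T(n=1) = (5/1)^3 = 125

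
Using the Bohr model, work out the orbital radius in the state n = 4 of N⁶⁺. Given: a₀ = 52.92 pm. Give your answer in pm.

121.0 pm

r_n = n²a₀/Z = 4² × 52.92 / 7
    = 16 × 52.92 / 7 = 121.0 pm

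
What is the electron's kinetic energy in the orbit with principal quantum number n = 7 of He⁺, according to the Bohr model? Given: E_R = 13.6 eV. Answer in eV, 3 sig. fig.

1.11 eV

For a Coulomb orbit the virial theorem gives K = −E_n.
E_n = −E_R·Z²/n², so K = E_R·Z²/n² = 13.6 × 2²/7² = 1.11 eV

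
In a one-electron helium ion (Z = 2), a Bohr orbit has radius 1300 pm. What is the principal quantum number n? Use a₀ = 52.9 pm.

r_n = n²a₀/Z ⇒ n² = rZ/a₀ = 1300 × 2 / 52.9 ≈ 49.15
n = 7

7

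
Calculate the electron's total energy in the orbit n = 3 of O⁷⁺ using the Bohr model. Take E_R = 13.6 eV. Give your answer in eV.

-96.7 eV

E_n = −E_R·Z²/n² = −13.6 × 8²/3² = -96.7 eV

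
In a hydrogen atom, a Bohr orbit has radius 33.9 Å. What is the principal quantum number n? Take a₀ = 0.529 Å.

8

r_n = n²a₀/Z ⇒ n² = rZ/a₀ = 33.9 × 1 / 0.529 ≈ 64.08
n = 8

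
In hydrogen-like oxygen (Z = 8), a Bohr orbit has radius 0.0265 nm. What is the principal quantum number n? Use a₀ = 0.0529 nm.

r_n = n²a₀/Z ⇒ n² = rZ/a₀ = 0.0265 × 8 / 0.0529 ≈ 4.01
n = 2

2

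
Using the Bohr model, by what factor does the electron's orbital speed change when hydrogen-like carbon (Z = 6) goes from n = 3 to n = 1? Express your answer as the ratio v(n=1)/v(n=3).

3

v ∝ Z^1 · n^-1; with Z fixed, v ∝ n^-1.
v(n=1)/v(n=3) = (1/3)^-1 = 3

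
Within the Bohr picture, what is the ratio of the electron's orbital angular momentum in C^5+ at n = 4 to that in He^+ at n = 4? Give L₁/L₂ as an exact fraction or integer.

1

L = nℏ is independent of Z.
L₁/L₂ = n₁/n₂ = 4/4 = 1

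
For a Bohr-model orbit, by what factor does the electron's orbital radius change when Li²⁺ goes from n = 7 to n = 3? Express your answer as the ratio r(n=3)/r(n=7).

9/49

r ∝ Z^-1 · n^2; with Z fixed, r ∝ n^2.
r(n=3)/r(n=7) = (3/7)^2 = 9/49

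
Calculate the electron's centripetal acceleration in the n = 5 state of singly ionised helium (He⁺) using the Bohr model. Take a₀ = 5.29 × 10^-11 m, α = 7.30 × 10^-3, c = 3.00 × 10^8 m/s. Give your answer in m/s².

r = n²a₀/Z = 6.61 × 10^-10 m, v = Zαc/n = 8.76 × 10^5 m/s
a = v²/r = (8.76 × 10^5)² / 6.61 × 10^-10 = 1.16 × 10^21 m/s²

1.16 × 10^21 m/s²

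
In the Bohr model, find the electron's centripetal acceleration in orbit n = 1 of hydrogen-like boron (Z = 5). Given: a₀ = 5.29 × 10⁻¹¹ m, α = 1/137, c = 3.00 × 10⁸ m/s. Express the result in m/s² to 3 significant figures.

r = n²a₀/Z = 1.06 × 10⁻¹¹ m, v = Zαc/n = 1.09 × 10⁷ m/s
a = v²/r = (1.09 × 10⁷)² / 1.06 × 10⁻¹¹ = 1.13 × 10²⁵ m/s²

1.13 × 10²⁵ m/s²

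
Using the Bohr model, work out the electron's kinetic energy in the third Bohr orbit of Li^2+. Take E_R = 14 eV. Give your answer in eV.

For a Coulomb orbit the virial theorem gives K = −E_n.
E_n = −E_R·Z²/n², so K = E_R·Z²/n² = 14 × 3²/3² = 14 eV

14 eV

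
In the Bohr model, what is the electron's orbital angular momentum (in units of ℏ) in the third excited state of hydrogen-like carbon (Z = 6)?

4

L_n = nℏ, so L/ℏ = n = 4.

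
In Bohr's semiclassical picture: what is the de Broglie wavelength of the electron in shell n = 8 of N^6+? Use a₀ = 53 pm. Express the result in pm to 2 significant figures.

380 pm

The Bohr quantisation condition is nλ = 2πr_n.
r_n = n²a₀/Z = 480 pm
λ = 2πr_n/n = 2π·480/8 = 380 pm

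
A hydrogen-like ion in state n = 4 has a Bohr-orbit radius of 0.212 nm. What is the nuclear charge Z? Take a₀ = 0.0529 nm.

4

r_n = n²a₀/Z ⇒ Z = n²a₀/r = 4² × 0.0529 / 0.212 ≈ 3.99
Z = 4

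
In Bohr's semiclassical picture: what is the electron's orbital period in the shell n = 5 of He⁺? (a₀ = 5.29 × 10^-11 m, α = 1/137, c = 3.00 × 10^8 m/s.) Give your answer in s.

r = n²a₀/Z = 5²·5.29 × 10^-11/2 = 6.61 × 10^-10 m
v = Zαc/n = 2·0.00730·3.00 × 10^8/5 = 8.76 × 10^5 m/s
T = 2πr/v = 4.74 × 10^-15 s

4.74 × 10^-15 s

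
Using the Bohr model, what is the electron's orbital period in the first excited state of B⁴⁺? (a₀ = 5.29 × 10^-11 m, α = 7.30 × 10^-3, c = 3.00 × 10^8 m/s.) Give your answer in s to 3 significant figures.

r = n²a₀/Z = 2²·5.29 × 10^-11/5 = 4.23 × 10^-11 m
v = Zαc/n = 5·0.00730·3.00 × 10^8/2 = 5.47 × 10^6 m/s
T = 2πr/v = 4.86 × 10^-17 s

4.86 × 10^-17 s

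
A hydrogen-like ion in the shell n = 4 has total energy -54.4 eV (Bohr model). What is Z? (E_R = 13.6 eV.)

E_n = −E_R Z²/n² ⇒ Z² = −E_n n²/E_R = 54.4 × 4² / 13.6 ≈ 64.00
Z = 8

8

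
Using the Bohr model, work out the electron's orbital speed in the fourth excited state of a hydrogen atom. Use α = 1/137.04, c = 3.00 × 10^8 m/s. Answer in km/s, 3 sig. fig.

438 km/s

v_n = Zαc/n = 1 × 0.00730 × 3.00 × 10^8 / 5
    = 438 km/s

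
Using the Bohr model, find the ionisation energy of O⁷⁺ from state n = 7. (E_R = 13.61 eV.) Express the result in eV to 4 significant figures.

17.78 eV

E_n = −E_R·Z²/n² = −13.61 × 8²/7² eV = -17.78 eV
Ionisation energy = −E_n = 17.78 eV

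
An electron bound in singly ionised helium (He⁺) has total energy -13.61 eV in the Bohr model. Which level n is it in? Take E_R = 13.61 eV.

E_n = −E_R Z²/n² ⇒ n² = E_R Z²/(−E_n) = 13.61 × 2² / 13.61 ≈ 4.00
n = 2

2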